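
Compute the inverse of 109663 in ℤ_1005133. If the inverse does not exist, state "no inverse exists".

gcd(1005133, 109663) by repeated division:
1005133 = 9×109663 + 18166
109663 = 6×18166 + 667
18166 = 27×667 + 157
667 = 4×157 + 39
157 = 4×39 + 1
39 = 39×1 + 0
gcd = 1, so the inverse exists. Back-substitute:
1 = 157 − 4·39
1 = −4·667 + 17·157
1 = 17·18166 − 463·667
1 = −463·109663 + 2795·18166
1 = 2795·1005133 − 25618·109663
So 109663·(-25618) ≡ 1 (mod 1005133), and -25618 ≡ 979515 (mod 1005133).

979515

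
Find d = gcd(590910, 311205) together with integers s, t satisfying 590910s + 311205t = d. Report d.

Euclidean algorithm:
590910 = 1×311205 + 279705
311205 = 1×279705 + 31500
279705 = 8×31500 + 27705
31500 = 1×27705 + 3795
27705 = 7×3795 + 1140
3795 = 3×1140 + 375
1140 = 3×375 + 15
375 = 25×15 + 0
gcd(590910, 311205) = 15.
Back-substituting:
15 = 1140 − 3·375
15 = −3·3795 + 10·1140
15 = 10·27705 − 73·3795
15 = −73·31500 + 83·27705
15 = 83·279705 − 737·31500
15 = −737·311205 + 820·279705
15 = 820·590910 − 1557·311205
So 15 = (820)·590910 + (-1557)·311205.

15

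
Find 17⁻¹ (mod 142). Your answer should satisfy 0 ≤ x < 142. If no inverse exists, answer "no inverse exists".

Extended Euclidean algorithm:
142 = 8×17 + 6
17 = 2×6 + 5
6 = 1×5 + 1
5 = 5×1 + 0
The gcd is 1. Working backward:
1 = 6 − 5
1 = −17 + 3·6
1 = 3·142 − 25·17
So 17·(-25) ≡ 1 (mod 142), and -25 ≡ 117 (mod 142).

117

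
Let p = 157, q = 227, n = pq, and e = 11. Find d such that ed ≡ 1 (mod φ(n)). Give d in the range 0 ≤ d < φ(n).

32051

φ(n) = (p−1)(q−1) = 156·226 = 35256.
Need d with 11·d ≡ 1 (mod 35256). Apply the extended Euclidean algorithm:
35256 = 3205*11 + 1
11 = 11*1 + 0
Back-substitute:
1 = 35256 − 3205·11
So 11·(-3205) ≡ 1 (mod 35256), hence d ≡ -3205 ≡ 32051 (mod 35256).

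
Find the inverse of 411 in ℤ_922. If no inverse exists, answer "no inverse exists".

839

Extended Euclidean algorithm:
922 = 2×411 + 100
411 = 4×100 + 11
100 = 9×11 + 1
11 = 11×1 + 0
gcd = 1, so the inverse exists. Back-substitute:
1 = 100 − 9·11
1 = −9·411 + 37·100
1 = 37·922 − 83·411
Thus 411·(-83) ≡ 1 (mod 922); reducing, -83 mod 922 = 839.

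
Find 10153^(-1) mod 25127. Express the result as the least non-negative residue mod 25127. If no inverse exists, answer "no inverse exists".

19128

Extended Euclidean algorithm:
25127 = 2×10153 + 4821
10153 = 2×4821 + 511
4821 = 9×511 + 222
511 = 2×222 + 67
222 = 3×67 + 21
67 = 3×21 + 4
21 = 5×4 + 1
4 = 4×1 + 0
The gcd is 1. Working backward:
1 = 21 − 5·4
1 = −5·67 + 16·21
1 = 16·222 − 53·67
1 = −53·511 + 122·222
1 = 122·4821 − 1151·511
1 = −1151·10153 + 2424·4821
1 = 2424·25127 − 5999·10153
Thus 10153·(-5999) ≡ 1 (mod 25127); reducing, -5999 mod 25127 = 19128.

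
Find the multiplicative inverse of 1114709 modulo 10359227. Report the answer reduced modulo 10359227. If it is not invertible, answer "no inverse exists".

9225102

Apply the Euclidean algorithm to 10359227 and 1114709:
10359227 = 9*1114709 + 326846
1114709 = 3*326846 + 134171
326846 = 2*134171 + 58504
134171 = 2*58504 + 17163
58504 = 3*17163 + 7015
17163 = 2*7015 + 3133
7015 = 2*3133 + 749
3133 = 4*749 + 137
749 = 5*137 + 64
137 = 2*64 + 9
64 = 7*9 + 1
9 = 9*1 + 0
Since gcd(1114709, 10359227) = 1, back-substitute to write 1 as a combination:
1 = 64 − 7·9
1 = −7·137 + 15·64
1 = 15·749 − 82·137
1 = −82·3133 + 343·749
1 = 343·7015 − 768·3133
1 = −768·17163 + 1879·7015
1 = 1879·58504 − 6405·17163
1 = −6405·134171 + 14689·58504
1 = 14689·326846 − 35783·134171
1 = −35783·1114709 + 122038·326846
1 = 122038·10359227 − 1134125·1114709
So 1114709·(-1134125) ≡ 1 (mod 10359227), and -1134125 ≡ 9225102 (mod 10359227).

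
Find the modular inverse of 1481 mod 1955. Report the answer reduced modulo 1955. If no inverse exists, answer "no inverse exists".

Run Euclid on (1955, 1481):
1955 = 1*1481 + 474
1481 = 3*474 + 59
474 = 8*59 + 2
59 = 29*2 + 1
2 = 2*1 + 0
Since gcd(1481, 1955) = 1, back-substitute to write 1 as a combination:
1 = 59 − 29·2
1 = −29·474 + 233·59
1 = 233·1481 − 728·474
1 = −728·1955 + 961·1481
So 1481·961 ≡ 1 (mod 1955).

961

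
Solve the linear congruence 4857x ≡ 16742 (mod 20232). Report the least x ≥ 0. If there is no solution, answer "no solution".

gcd(4857, 20232):
20232 = 4·4857 + 804
4857 = 6·804 + 33
804 = 24·33 + 12
33 = 2·12 + 9
12 = 1·9 + 3
9 = 3·3 + 0
gcd = 3, but 3 ∤ 16742, so the congruence has no solution.

no solution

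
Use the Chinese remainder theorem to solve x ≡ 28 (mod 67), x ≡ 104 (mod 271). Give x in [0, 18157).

Write x = 28 + 67·k. Then 67·k ≡ 104 − 28 ≡ 76 (mod 271).
Need 67⁻¹ mod 271. Extended Euclid on (271, 67):
271 = 4·67 + 3
67 = 22·3 + 1
3 = 3·1 + 0
Back-substitute:
1 = 67 − 22·3
1 = −22·271 + 89·67
67⁻¹ ≡ 89 (mod 271), so k ≡ 89·76 ≡ 260 (mod 271).
x = 28 + 67·260 = 17448.

17448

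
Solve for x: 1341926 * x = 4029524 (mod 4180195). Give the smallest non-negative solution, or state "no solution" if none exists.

First find gcd(1341926, 4180195):
4180195 = 3×1341926 + 154417
1341926 = 8×154417 + 106590
154417 = 1×106590 + 47827
106590 = 2×47827 + 10936
47827 = 4×10936 + 4083
10936 = 2×4083 + 2770
4083 = 1×2770 + 1313
2770 = 2×1313 + 144
1313 = 9×144 + 17
144 = 8×17 + 8
17 = 2×8 + 1
8 = 8×1 + 0
gcd = 1, so a unique solution mod 4180195 exists.
Back-substitute for the Bézout coefficients:
1 = 17 − 2·8
1 = −2·144 + 17·17
1 = 17·1313 − 155·144
1 = −155·2770 + 327·1313
1 = 327·4083 − 482·2770
1 = −482·10936 + 1291·4083
1 = 1291·47827 − 5646·10936
1 = −5646·106590 + 12583·47827
1 = 12583·154417 − 18229·106590
1 = −18229·1341926 + 158415·154417
1 = 158415·4180195 − 493474·1341926
So 1341926·(-493474) ≡ 1 (mod 4180195), giving 1341926⁻¹ ≡ 3686721.
x ≡ 1341926⁻¹·4029524 ≡ 3686721·4029524 ≡ 3272784 (mod 4180195).

3272784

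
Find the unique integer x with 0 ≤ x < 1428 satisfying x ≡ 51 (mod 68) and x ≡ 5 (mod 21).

1139

Write x = 51 + 68·k. Then 68·k ≡ 5 − 51 ≡ 17 (mod 21).
Need 68⁻¹ mod 21. Extended Euclid on (21, 5):
21 = 4·5 + 1
5 = 5·1 + 0
Back-substitute:
1 = 21 − 4·5
68⁻¹ ≡ 17 (mod 21), so k ≡ 17·17 ≡ 16 (mod 21).
x = 51 + 68·16 = 1139.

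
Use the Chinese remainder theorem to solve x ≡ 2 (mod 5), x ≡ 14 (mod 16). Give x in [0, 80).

Write x = 2 + 5·k. Then 5·k ≡ 14 − 2 ≡ 12 (mod 16).
Need 5⁻¹ mod 16. Extended Euclid on (16, 5):
16 = 3·5 + 1
5 = 5·1 + 0
Back-substitute:
1 = 16 − 3·5
5⁻¹ ≡ 13 (mod 16), so k ≡ 13·12 ≡ 12 (mod 16).
x = 2 + 5·12 = 62.

62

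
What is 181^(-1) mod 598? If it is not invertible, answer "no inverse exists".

Apply the Euclidean algorithm to 598 and 181:
598 = 3·181 + 55
181 = 3·55 + 16
55 = 3·16 + 7
16 = 2·7 + 2
7 = 3·2 + 1
2 = 2·1 + 0
gcd = 1, so the inverse exists. Back-substitute:
1 = 7 − 3·2
1 = −3·16 + 7·7
1 = 7·55 − 24·16
1 = −24·181 + 79·55
1 = 79·598 − 261·181
Hence 181⁻¹ ≡ -261 ≡ 337 (mod 598).

337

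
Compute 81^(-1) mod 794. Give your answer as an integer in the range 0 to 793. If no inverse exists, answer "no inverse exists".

745

Apply the Euclidean algorithm to 794 and 81:
794 = 9·81 + 65
81 = 1·65 + 16
65 = 4·16 + 1
16 = 16·1 + 0
Since gcd(81, 794) = 1, back-substitute to write 1 as a combination:
1 = 65 − 4·16
1 = −4·81 + 5·65
1 = 5·794 − 49·81
So 81·(-49) ≡ 1 (mod 794), and -49 ≡ 745 (mod 794).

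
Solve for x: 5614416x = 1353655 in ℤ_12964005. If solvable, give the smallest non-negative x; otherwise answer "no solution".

no solution

gcd(5614416, 12964005):
12964005 = 2*5614416 + 1735173
5614416 = 3*1735173 + 408897
1735173 = 4*408897 + 99585
408897 = 4*99585 + 10557
99585 = 9*10557 + 4572
10557 = 2*4572 + 1413
4572 = 3*1413 + 333
1413 = 4*333 + 81
333 = 4*81 + 9
81 = 9*9 + 0
gcd = 9, but 9 ∤ 1353655, so the congruence has no solution.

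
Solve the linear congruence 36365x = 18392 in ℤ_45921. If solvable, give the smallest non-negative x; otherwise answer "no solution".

26851

First find gcd(36365, 45921):
45921 = 1*36365 + 9556
36365 = 3*9556 + 7697
9556 = 1*7697 + 1859
7697 = 4*1859 + 261
1859 = 7*261 + 32
261 = 8*32 + 5
32 = 6*5 + 2
5 = 2*2 + 1
2 = 2*1 + 0
gcd = 1, so a unique solution mod 45921 exists.
Back-substitute for the Bézout coefficients:
1 = 5 − 2·2
1 = −2·32 + 13·5
1 = 13·261 − 106·32
1 = −106·1859 + 755·261
1 = 755·7697 − 3126·1859
1 = −3126·9556 + 3881·7697
1 = 3881·36365 − 14769·9556
1 = −14769·45921 + 18650·36365
So 36365·(18650) ≡ 1 (mod 45921), giving 36365⁻¹ ≡ 18650.
x ≡ 36365⁻¹·18392 ≡ 18650·18392 ≡ 26851 (mod 45921).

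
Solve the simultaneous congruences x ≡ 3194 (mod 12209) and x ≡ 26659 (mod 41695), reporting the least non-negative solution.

Write x = 3194 + 12209·k. Then 12209·k ≡ 26659 − 3194 ≡ 23465 (mod 41695).
Need 12209⁻¹ mod 41695. Extended Euclid on (41695, 12209):
41695 = 3*12209 + 5068
12209 = 2*5068 + 2073
5068 = 2*2073 + 922
2073 = 2*922 + 229
922 = 4*229 + 6
229 = 38*6 + 1
6 = 6*1 + 0
Back-substitute:
1 = 229 − 38·6
1 = −38·922 + 153·229
1 = 153·2073 − 344·922
1 = −344·5068 + 841·2073
1 = 841·12209 − 2026·5068
1 = −2026·41695 + 6919·12209
12209⁻¹ ≡ 6919 (mod 41695), so k ≡ 6919·23465 ≡ 35700 (mod 41695).
x = 3194 + 12209·35700 = 435864494.

435864494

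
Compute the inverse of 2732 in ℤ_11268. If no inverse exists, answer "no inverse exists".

no inverse exists

Euclidean algorithm on 11268, 2732:
11268 = 4·2732 + 340
2732 = 8·340 + 12
340 = 28·12 + 4
12 = 3·4 + 0
The gcd is 4, not 1, hence no inverse exists.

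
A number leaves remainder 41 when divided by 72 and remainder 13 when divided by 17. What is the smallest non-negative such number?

Write x = 41 + 72·k. Then 72·k ≡ 13 − 41 ≡ 6 (mod 17).
Need 72⁻¹ mod 17. Extended Euclid on (17, 4):
17 = 4×4 + 1
4 = 4×1 + 0
Back-substitute:
1 = 17 − 4·4
72⁻¹ ≡ 13 (mod 17), so k ≡ 13·6 ≡ 10 (mod 17).
x = 41 + 72·10 = 761.

761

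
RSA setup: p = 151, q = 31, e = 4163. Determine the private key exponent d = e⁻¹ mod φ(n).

227

φ(n) = (p−1)(q−1) = 150·30 = 4500.
Need d with 4163·d ≡ 1 (mod 4500). Apply the extended Euclidean algorithm:
4500 = 1·4163 + 337
4163 = 12·337 + 119
337 = 2·119 + 99
119 = 1·99 + 20
99 = 4·20 + 19
20 = 1·19 + 1
19 = 19·1 + 0
Back-substitute:
1 = 20 − 19
1 = −99 + 5·20
1 = 5·119 − 6·99
1 = −6·337 + 17·119
1 = 17·4163 − 210·337
1 = −210·4500 + 227·4163
So 4163·227 ≡ 1 (mod 4500), hence d = 227.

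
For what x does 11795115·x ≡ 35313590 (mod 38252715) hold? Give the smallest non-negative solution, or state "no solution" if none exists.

no solution

gcd(11795115, 38252715):
38252715 = 3×11795115 + 2867370
11795115 = 4×2867370 + 325635
2867370 = 8×325635 + 262290
325635 = 1×262290 + 63345
262290 = 4×63345 + 8910
63345 = 7×8910 + 975
8910 = 9×975 + 135
975 = 7×135 + 30
135 = 4×30 + 15
30 = 2×15 + 0
gcd = 15, but 15 ∤ 35313590, so the congruence has no solution.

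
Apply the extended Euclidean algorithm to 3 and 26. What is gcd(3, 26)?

1

Repeated division:
26 = 8*3 + 2
3 = 1*2 + 1
2 = 2*1 + 0
gcd(3, 26) = 1.
Express as a combination:
1 = 3 − 2
1 = −26 + 9·3
So 1 = (-1)·26 + (9)·3.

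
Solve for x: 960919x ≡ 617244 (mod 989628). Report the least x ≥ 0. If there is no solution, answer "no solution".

908772

First find gcd(960919, 989628):
989628 = 1×960919 + 28709
960919 = 33×28709 + 13522
28709 = 2×13522 + 1665
13522 = 8×1665 + 202
1665 = 8×202 + 49
202 = 4×49 + 6
49 = 8×6 + 1
6 = 6×1 + 0
gcd = 1, so a unique solution mod 989628 exists.
Back-substitute for the Bézout coefficients:
1 = 49 − 8·6
1 = −8·202 + 33·49
1 = 33·1665 − 272·202
1 = −272·13522 + 2209·1665
1 = 2209·28709 − 4690·13522
1 = −4690·960919 + 156979·28709
1 = 156979·989628 − 161669·960919
So 960919·(-161669) ≡ 1 (mod 989628), giving 960919⁻¹ ≡ 827959.
x ≡ 960919⁻¹·617244 ≡ 827959·617244 ≡ 908772 (mod 989628).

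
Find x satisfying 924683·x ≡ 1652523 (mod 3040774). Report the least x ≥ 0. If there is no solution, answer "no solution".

2822791

First find gcd(924683, 3040774):
3040774 = 3*924683 + 266725
924683 = 3*266725 + 124508
266725 = 2*124508 + 17709
124508 = 7*17709 + 545
17709 = 32*545 + 269
545 = 2*269 + 7
269 = 38*7 + 3
7 = 2*3 + 1
3 = 3*1 + 0
gcd = 1, so a unique solution mod 3040774 exists.
Back-substitute for the Bézout coefficients:
1 = 7 − 2·3
1 = −2·269 + 77·7
1 = 77·545 − 156·269
1 = −156·17709 + 5069·545
1 = 5069·124508 − 35639·17709
1 = −35639·266725 + 76347·124508
1 = 76347·924683 − 264680·266725
1 = −264680·3040774 + 870387·924683
So 924683·(870387) ≡ 1 (mod 3040774), giving 924683⁻¹ ≡ 870387.
x ≡ 924683⁻¹·1652523 ≡ 870387·1652523 ≡ 2822791 (mod 3040774).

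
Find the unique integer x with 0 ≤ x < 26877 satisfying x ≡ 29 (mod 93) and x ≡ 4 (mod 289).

14165

Write x = 29 + 93·k. Then 93·k ≡ 4 − 29 ≡ 264 (mod 289).
Need 93⁻¹ mod 289. Extended Euclid on (289, 93):
289 = 3*93 + 10
93 = 9*10 + 3
10 = 3*3 + 1
3 = 3*1 + 0
Back-substitute:
1 = 10 − 3·3
1 = −3·93 + 28·10
1 = 28·289 − 87·93
93⁻¹ ≡ 202 (mod 289), so k ≡ 202·264 ≡ 152 (mod 289).
x = 29 + 93·152 = 14165.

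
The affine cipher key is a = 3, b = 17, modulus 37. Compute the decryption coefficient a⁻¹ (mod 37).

25

Extended Euclidean algorithm:
37 = 12*3 + 1
3 = 3*1 + 0
gcd = 1, so the inverse exists. Back-substitute:
1 = 37 − 12·3
Hence 3⁻¹ ≡ -12 ≡ 25 (mod 37).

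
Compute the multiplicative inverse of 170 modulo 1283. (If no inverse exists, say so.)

gcd(1283, 170) by repeated division:
1283 = 7×170 + 93
170 = 1×93 + 77
93 = 1×77 + 16
77 = 4×16 + 13
16 = 1×13 + 3
13 = 4×3 + 1
3 = 3×1 + 0
gcd = 1, so the inverse exists. Back-substitute:
1 = 13 − 4·3
1 = −4·16 + 5·13
1 = 5·77 − 24·16
1 = −24·93 + 29·77
1 = 29·170 − 53·93
1 = −53·1283 + 400·170
So 170·400 ≡ 1 (mod 1283).

400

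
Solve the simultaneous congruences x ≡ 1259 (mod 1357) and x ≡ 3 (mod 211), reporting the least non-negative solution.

168170

Write x = 1259 + 1357·k. Then 1357·k ≡ 3 − 1259 ≡ 10 (mod 211).
Need 1357⁻¹ mod 211. Extended Euclid on (211, 91):
211 = 2*91 + 29
91 = 3*29 + 4
29 = 7*4 + 1
4 = 4*1 + 0
Back-substitute:
1 = 29 − 7·4
1 = −7·91 + 22·29
1 = 22·211 − 51·91
1357⁻¹ ≡ 160 (mod 211), so k ≡ 160·10 ≡ 123 (mod 211).
x = 1259 + 1357·123 = 168170.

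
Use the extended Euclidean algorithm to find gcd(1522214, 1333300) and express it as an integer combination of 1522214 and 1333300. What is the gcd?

2

Repeated division:
1522214 = 1×1333300 + 188914
1333300 = 7×188914 + 10902
188914 = 17×10902 + 3580
10902 = 3×3580 + 162
3580 = 22×162 + 16
162 = 10×16 + 2
16 = 8×2 + 0
gcd(1522214, 1333300) = 2.
Working backward:
2 = 162 − 10·16
2 = −10·3580 + 221·162
2 = 221·10902 − 673·3580
2 = −673·188914 + 11662·10902
2 = 11662·1333300 − 82307·188914
2 = −82307·1522214 + 93969·1333300
So 2 = (-82307)·1522214 + (93969)·1333300.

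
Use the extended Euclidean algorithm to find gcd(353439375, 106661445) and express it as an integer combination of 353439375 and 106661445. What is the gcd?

15

Repeated division:
353439375 = 3*106661445 + 33455040
106661445 = 3*33455040 + 6296325
33455040 = 5*6296325 + 1973415
6296325 = 3*1973415 + 376080
1973415 = 5*376080 + 93015
376080 = 4*93015 + 4020
93015 = 23*4020 + 555
4020 = 7*555 + 135
555 = 4*135 + 15
135 = 9*15 + 0
gcd(353439375, 106661445) = 15.
Working backward:
15 = 555 − 4·135
15 = −4·4020 + 29·555
15 = 29·93015 − 671·4020
15 = −671·376080 + 2713·93015
15 = 2713·1973415 − 14236·376080
15 = −14236·6296325 + 45421·1973415
15 = 45421·33455040 − 241341·6296325
15 = −241341·106661445 + 769444·33455040
15 = 769444·353439375 − 2549673·106661445
So 15 = (769444)·353439375 + (-2549673)·106661445.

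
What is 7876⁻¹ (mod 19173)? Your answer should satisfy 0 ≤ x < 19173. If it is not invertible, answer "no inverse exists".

Euclidean algorithm on 19173, 7876:
19173 = 2×7876 + 3421
7876 = 2×3421 + 1034
3421 = 3×1034 + 319
1034 = 3×319 + 77
319 = 4×77 + 11
77 = 7×11 + 0
Since gcd = 11 > 1, 7876 is not a unit mod 19173.

no inverse exists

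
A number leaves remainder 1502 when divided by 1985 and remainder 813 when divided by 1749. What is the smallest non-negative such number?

Write x = 1502 + 1985·k. Then 1985·k ≡ 813 − 1502 ≡ 1060 (mod 1749).
Need 1985⁻¹ mod 1749. Extended Euclid on (1749, 236):
1749 = 7×236 + 97
236 = 2×97 + 42
97 = 2×42 + 13
42 = 3×13 + 3
13 = 4×3 + 1
3 = 3×1 + 0
Back-substitute:
1 = 13 − 4·3
1 = −4·42 + 13·13
1 = 13·97 − 30·42
1 = −30·236 + 73·97
1 = 73·1749 − 541·236
1985⁻¹ ≡ 1208 (mod 1749), so k ≡ 1208·1060 ≡ 212 (mod 1749).
x = 1502 + 1985·212 = 422322.

422322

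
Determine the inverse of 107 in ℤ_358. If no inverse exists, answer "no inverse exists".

87

gcd(358, 107) by repeated division:
358 = 3·107 + 37
107 = 2·37 + 33
37 = 1·33 + 4
33 = 8·4 + 1
4 = 4·1 + 0
The gcd is 1. Working backward:
1 = 33 − 8·4
1 = −8·37 + 9·33
1 = 9·107 − 26·37
1 = −26·358 + 87·107
So 107·87 ≡ 1 (mod 358).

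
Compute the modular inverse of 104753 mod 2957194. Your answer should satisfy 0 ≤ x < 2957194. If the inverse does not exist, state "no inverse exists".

128419

Apply the Euclidean algorithm to 2957194 and 104753:
2957194 = 28×104753 + 24110
104753 = 4×24110 + 8313
24110 = 2×8313 + 7484
8313 = 1×7484 + 829
7484 = 9×829 + 23
829 = 36×23 + 1
23 = 23×1 + 0
Since gcd(104753, 2957194) = 1, back-substitute to write 1 as a combination:
1 = 829 − 36·23
1 = −36·7484 + 325·829
1 = 325·8313 − 361·7484
1 = −361·24110 + 1047·8313
1 = 1047·104753 − 4549·24110
1 = −4549·2957194 + 128419·104753
So 104753·128419 ≡ 1 (mod 2957194).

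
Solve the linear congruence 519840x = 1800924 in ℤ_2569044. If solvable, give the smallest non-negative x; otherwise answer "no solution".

166593

First find gcd(519840, 2569044):
2569044 = 4·519840 + 489684
519840 = 1·489684 + 30156
489684 = 16·30156 + 7188
30156 = 4·7188 + 1404
7188 = 5·1404 + 168
1404 = 8·168 + 60
168 = 2·60 + 48
60 = 1·48 + 12
48 = 4·12 + 0
gcd = 12 and 12 | 1800924, so solutions exist. Divide through by 12: 43320x ≡ 150077 (mod 214087).
Now find 43320⁻¹ mod 214087:
214087 = 4×43320 + 40807
43320 = 1×40807 + 2513
40807 = 16×2513 + 599
2513 = 4×599 + 117
599 = 5×117 + 14
117 = 8×14 + 5
14 = 2×5 + 4
5 = 1×4 + 1
4 = 4×1 + 0
Back-substitute:
1 = 5 − 4
1 = −14 + 3·5
1 = 3·117 − 25·14
1 = −25·599 + 128·117
1 = 128·2513 − 537·599
1 = −537·40807 + 8720·2513
1 = 8720·43320 − 9257·40807
1 = −9257·214087 + 45748·43320
So 43320⁻¹ ≡ 45748 (mod 214087).
Then x ≡ 45748·150077 ≡ 166593 (mod 214087); the smallest non-negative solution is x = 166593.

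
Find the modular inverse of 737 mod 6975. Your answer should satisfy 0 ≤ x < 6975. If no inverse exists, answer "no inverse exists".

1448

Run Euclid on (6975, 737):
6975 = 9×737 + 342
737 = 2×342 + 53
342 = 6×53 + 24
53 = 2×24 + 5
24 = 4×5 + 4
5 = 1×4 + 1
4 = 4×1 + 0
Since gcd(737, 6975) = 1, back-substitute to write 1 as a combination:
1 = 5 − 4
1 = −24 + 5·5
1 = 5·53 − 11·24
1 = −11·342 + 71·53
1 = 71·737 − 153·342
1 = −153·6975 + 1448·737
So 737·1448 ≡ 1 (mod 6975).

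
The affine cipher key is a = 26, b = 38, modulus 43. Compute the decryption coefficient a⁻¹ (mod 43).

5

Extended Euclidean algorithm:
43 = 1*26 + 17
26 = 1*17 + 9
17 = 1*9 + 8
9 = 1*8 + 1
8 = 8*1 + 0
Since gcd(26, 43) = 1, back-substitute to write 1 as a combination:
1 = 9 − 8
1 = −17 + 2·9
1 = 2·26 − 3·17
1 = −3·43 + 5·26
So 26·5 ≡ 1 (mod 43).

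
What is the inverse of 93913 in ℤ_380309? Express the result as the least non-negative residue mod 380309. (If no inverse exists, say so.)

60023

gcd(380309, 93913) by repeated division:
380309 = 4*93913 + 4657
93913 = 20*4657 + 773
4657 = 6*773 + 19
773 = 40*19 + 13
19 = 1*13 + 6
13 = 2*6 + 1
6 = 6*1 + 0
Since gcd(93913, 380309) = 1, back-substitute to write 1 as a combination:
1 = 13 − 2·6
1 = −2·19 + 3·13
1 = 3·773 − 122·19
1 = −122·4657 + 735·773
1 = 735·93913 − 14822·4657
1 = −14822·380309 + 60023·93913
So 93913·60023 ≡ 1 (mod 380309).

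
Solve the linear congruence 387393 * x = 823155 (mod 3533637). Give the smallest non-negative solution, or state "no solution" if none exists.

First find gcd(387393, 3533637):
3533637 = 9×387393 + 47100
387393 = 8×47100 + 10593
47100 = 4×10593 + 4728
10593 = 2×4728 + 1137
4728 = 4×1137 + 180
1137 = 6×180 + 57
180 = 3×57 + 9
57 = 6×9 + 3
9 = 3×3 + 0
gcd = 3 and 3 | 823155, so solutions exist. Divide through by 3: 129131x ≡ 274385 (mod 1177879).
Now find 129131⁻¹ mod 1177879:
1177879 = 9×129131 + 15700
129131 = 8×15700 + 3531
15700 = 4×3531 + 1576
3531 = 2×1576 + 379
1576 = 4×379 + 60
379 = 6×60 + 19
60 = 3×19 + 3
19 = 6×3 + 1
3 = 3×1 + 0
Back-substitute:
1 = 19 − 6·3
1 = −6·60 + 19·19
1 = 19·379 − 120·60
1 = −120·1576 + 499·379
1 = 499·3531 − 1118·1576
1 = −1118·15700 + 4971·3531
1 = 4971·129131 − 40886·15700
1 = −40886·1177879 + 372945·129131
So 129131⁻¹ ≡ 372945 (mod 1177879).
Then x ≡ 372945·274385 ≡ 1097821 (mod 1177879); the smallest non-negative solution is x = 1097821.

1097821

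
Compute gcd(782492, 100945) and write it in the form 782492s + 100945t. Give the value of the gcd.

1

Euclidean algorithm:
782492 = 7×100945 + 75877
100945 = 1×75877 + 25068
75877 = 3×25068 + 673
25068 = 37×673 + 167
673 = 4×167 + 5
167 = 33×5 + 2
5 = 2×2 + 1
2 = 2×1 + 0
gcd(782492, 100945) = 1.
Express as a combination:
1 = 5 − 2·2
1 = −2·167 + 67·5
1 = 67·673 − 270·167
1 = −270·25068 + 10057·673
1 = 10057·75877 − 30441·25068
1 = −30441·100945 + 40498·75877
1 = 40498·782492 − 313927·100945
So 1 = (40498)·782492 + (-313927)·100945.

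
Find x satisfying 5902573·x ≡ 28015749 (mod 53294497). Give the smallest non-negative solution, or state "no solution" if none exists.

29215944

First find gcd(5902573, 53294497):
53294497 = 9×5902573 + 171340
5902573 = 34×171340 + 77013
171340 = 2×77013 + 17314
77013 = 4×17314 + 7757
17314 = 2×7757 + 1800
7757 = 4×1800 + 557
1800 = 3×557 + 129
557 = 4×129 + 41
129 = 3×41 + 6
41 = 6×6 + 5
6 = 1×5 + 1
5 = 5×1 + 0
gcd = 1, so a unique solution mod 53294497 exists.
Back-substitute for the Bézout coefficients:
1 = 6 − 5
1 = −41 + 7·6
1 = 7·129 − 22·41
1 = −22·557 + 95·129
1 = 95·1800 − 307·557
1 = −307·7757 + 1323·1800
1 = 1323·17314 − 2953·7757
1 = −2953·77013 + 13135·17314
1 = 13135·171340 − 29223·77013
1 = −29223·5902573 + 1006717·171340
1 = 1006717·53294497 − 9089676·5902573
So 5902573·(-9089676) ≡ 1 (mod 53294497), giving 5902573⁻¹ ≡ 44204821.
x ≡ 5902573⁻¹·28015749 ≡ 44204821·28015749 ≡ 29215944 (mod 53294497).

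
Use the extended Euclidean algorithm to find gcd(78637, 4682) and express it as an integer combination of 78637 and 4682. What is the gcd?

Repeated division:
78637 = 16*4682 + 3725
4682 = 1*3725 + 957
3725 = 3*957 + 854
957 = 1*854 + 103
854 = 8*103 + 30
103 = 3*30 + 13
30 = 2*13 + 4
13 = 3*4 + 1
4 = 4*1 + 0
gcd(78637, 4682) = 1.
Back-substituting:
1 = 13 − 3·4
1 = −3·30 + 7·13
1 = 7·103 − 24·30
1 = −24·854 + 199·103
1 = 199·957 − 223·854
1 = −223·3725 + 868·957
1 = 868·4682 − 1091·3725
1 = −1091·78637 + 18324·4682
So 1 = (-1091)·78637 + (18324)·4682.

1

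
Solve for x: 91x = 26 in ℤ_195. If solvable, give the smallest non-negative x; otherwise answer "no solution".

11

First find gcd(91, 195):
195 = 2·91 + 13
91 = 7·13 + 0
gcd = 13 and 13 | 26, so solutions exist. Divide through by 13: 7x ≡ 2 (mod 15).
Now find 7⁻¹ mod 15:
15 = 2*7 + 1
7 = 7*1 + 0
Back-substitute:
1 = 15 − 2·7
So 7·(-2) ≡ 1 (mod 15), i.e. 7⁻¹ ≡ 13.
Then x ≡ 13·2 ≡ 11 (mod 15); the smallest non-negative solution is x = 11.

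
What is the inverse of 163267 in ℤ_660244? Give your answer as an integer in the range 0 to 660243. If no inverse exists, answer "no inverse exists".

Euclidean algorithm on 660244, 163267:
660244 = 4*163267 + 7176
163267 = 22*7176 + 5395
7176 = 1*5395 + 1781
5395 = 3*1781 + 52
1781 = 34*52 + 13
52 = 4*13 + 0
gcd(163267, 660244) = 13 ≠ 1, so 163267 has no multiplicative inverse modulo 660244.

no inverse exists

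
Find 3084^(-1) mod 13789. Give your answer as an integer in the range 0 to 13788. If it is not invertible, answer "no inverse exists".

Apply the Euclidean algorithm to 13789 and 3084:
13789 = 4*3084 + 1453
3084 = 2*1453 + 178
1453 = 8*178 + 29
178 = 6*29 + 4
29 = 7*4 + 1
4 = 4*1 + 0
gcd = 1, so the inverse exists. Back-substitute:
1 = 29 − 7·4
1 = −7·178 + 43·29
1 = 43·1453 − 351·178
1 = −351·3084 + 745·1453
1 = 745·13789 − 3331·3084
Hence 3084⁻¹ ≡ -3331 ≡ 10458 (mod 13789).

10458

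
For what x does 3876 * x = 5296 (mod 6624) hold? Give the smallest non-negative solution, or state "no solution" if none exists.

no solution

gcd(3876, 6624):
6624 = 1*3876 + 2748
3876 = 1*2748 + 1128
2748 = 2*1128 + 492
1128 = 2*492 + 144
492 = 3*144 + 60
144 = 2*60 + 24
60 = 2*24 + 12
24 = 2*12 + 0
gcd = 12, but 12 ∤ 5296, so the congruence has no solution.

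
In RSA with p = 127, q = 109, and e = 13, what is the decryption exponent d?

9421

φ(n) = (p−1)(q−1) = 126·108 = 13608.
Need d with 13·d ≡ 1 (mod 13608). Apply the extended Euclidean algorithm:
13608 = 1046·13 + 10
13 = 1·10 + 3
10 = 3·3 + 1
3 = 3·1 + 0
Back-substitute:
1 = 10 − 3·3
1 = −3·13 + 4·10
1 = 4·13608 − 4187·13
So 13·(-4187) ≡ 1 (mod 13608), hence d ≡ -4187 ≡ 9421 (mod 13608).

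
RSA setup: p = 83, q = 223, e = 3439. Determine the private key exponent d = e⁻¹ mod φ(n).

16039

φ(n) = (p−1)(q−1) = 82·222 = 18204.
Need d with 3439·d ≡ 1 (mod 18204). Apply the extended Euclidean algorithm:
18204 = 5*3439 + 1009
3439 = 3*1009 + 412
1009 = 2*412 + 185
412 = 2*185 + 42
185 = 4*42 + 17
42 = 2*17 + 8
17 = 2*8 + 1
8 = 8*1 + 0
Back-substitute:
1 = 17 − 2·8
1 = −2·42 + 5·17
1 = 5·185 − 22·42
1 = −22·412 + 49·185
1 = 49·1009 − 120·412
1 = −120·3439 + 409·1009
1 = 409·18204 − 2165·3439
So 3439·(-2165) ≡ 1 (mod 18204), hence d ≡ -2165 ≡ 16039 (mod 18204).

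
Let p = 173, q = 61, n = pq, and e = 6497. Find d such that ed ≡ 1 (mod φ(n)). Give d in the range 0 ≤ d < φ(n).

4913

φ(n) = (p−1)(q−1) = 172·60 = 10320.
Need d with 6497·d ≡ 1 (mod 10320). Apply the extended Euclidean algorithm:
10320 = 1·6497 + 3823
6497 = 1·3823 + 2674
3823 = 1·2674 + 1149
2674 = 2·1149 + 376
1149 = 3·376 + 21
376 = 17·21 + 19
21 = 1·19 + 2
19 = 9·2 + 1
2 = 2·1 + 0
Back-substitute:
1 = 19 − 9·2
1 = −9·21 + 10·19
1 = 10·376 − 179·21
1 = −179·1149 + 547·376
1 = 547·2674 − 1273·1149
1 = −1273·3823 + 1820·2674
1 = 1820·6497 − 3093·3823
1 = −3093·10320 + 4913·6497
So 6497·4913 ≡ 1 (mod 10320), hence d = 4913.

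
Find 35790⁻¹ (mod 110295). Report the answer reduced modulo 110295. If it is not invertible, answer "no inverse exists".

no inverse exists

Euclidean algorithm on 110295, 35790:
110295 = 3×35790 + 2925
35790 = 12×2925 + 690
2925 = 4×690 + 165
690 = 4×165 + 30
165 = 5×30 + 15
30 = 2×15 + 0
The gcd is 15, not 1, hence no inverse exists.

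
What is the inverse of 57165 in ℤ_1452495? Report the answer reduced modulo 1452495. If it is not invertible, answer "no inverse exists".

Euclidean algorithm on 1452495, 57165:
1452495 = 25*57165 + 23370
57165 = 2*23370 + 10425
23370 = 2*10425 + 2520
10425 = 4*2520 + 345
2520 = 7*345 + 105
345 = 3*105 + 30
105 = 3*30 + 15
30 = 2*15 + 0
gcd(57165, 1452495) = 15 ≠ 1, so 57165 has no multiplicative inverse modulo 1452495.

no inverse exists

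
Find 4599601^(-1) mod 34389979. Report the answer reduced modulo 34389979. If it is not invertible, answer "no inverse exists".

3701722

gcd(34389979, 4599601) by repeated division:
34389979 = 7·4599601 + 2192772
4599601 = 2·2192772 + 214057
2192772 = 10·214057 + 52202
214057 = 4·52202 + 5249
52202 = 9·5249 + 4961
5249 = 1·4961 + 288
4961 = 17·288 + 65
288 = 4·65 + 28
65 = 2·28 + 9
28 = 3·9 + 1
9 = 9·1 + 0
Since gcd(4599601, 34389979) = 1, back-substitute to write 1 as a combination:
1 = 28 − 3·9
1 = −3·65 + 7·28
1 = 7·288 − 31·65
1 = −31·4961 + 534·288
1 = 534·5249 − 565·4961
1 = −565·52202 + 5619·5249
1 = 5619·214057 − 23041·52202
1 = −23041·2192772 + 236029·214057
1 = 236029·4599601 − 495099·2192772
1 = −495099·34389979 + 3701722·4599601
So 4599601·3701722 ≡ 1 (mod 34389979).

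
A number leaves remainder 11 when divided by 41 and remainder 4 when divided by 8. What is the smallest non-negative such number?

52

Write x = 11 + 41·k. Then 41·k ≡ 4 − 11 ≡ 1 (mod 8).
Need 41⁻¹ mod 8. Extended Euclid on (8, 1):
8 = 8·1 + 0
41⁻¹ ≡ 1 (mod 8), so k ≡ 1·1 ≡ 1 (mod 8).
x = 11 + 41·1 = 52.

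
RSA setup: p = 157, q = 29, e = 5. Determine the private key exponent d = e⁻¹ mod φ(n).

2621

φ(n) = (p−1)(q−1) = 156·28 = 4368.
Need d with 5·d ≡ 1 (mod 4368). Apply the extended Euclidean algorithm:
4368 = 873*5 + 3
5 = 1*3 + 2
3 = 1*2 + 1
2 = 2*1 + 0
Back-substitute:
1 = 3 − 2
1 = −5 + 2·3
1 = 2·4368 − 1747·5
So 5·(-1747) ≡ 1 (mod 4368), hence d ≡ -1747 ≡ 2621 (mod 4368).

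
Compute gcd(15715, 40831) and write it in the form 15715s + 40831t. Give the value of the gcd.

7

Euclidean algorithm:
40831 = 2·15715 + 9401
15715 = 1·9401 + 6314
9401 = 1·6314 + 3087
6314 = 2·3087 + 140
3087 = 22·140 + 7
140 = 20·7 + 0
gcd(15715, 40831) = 7.
Express as a combination:
7 = 3087 − 22·140
7 = −22·6314 + 45·3087
7 = 45·9401 − 67·6314
7 = −67·15715 + 112·9401
7 = 112·40831 − 291·15715
So 7 = (112)·40831 + (-291)·15715.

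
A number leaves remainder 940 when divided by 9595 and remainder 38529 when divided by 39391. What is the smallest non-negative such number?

289798725

Write x = 940 + 9595·k. Then 9595·k ≡ 38529 − 940 ≡ 37589 (mod 39391).
Need 9595⁻¹ mod 39391. Extended Euclid on (39391, 9595):
39391 = 4×9595 + 1011
9595 = 9×1011 + 496
1011 = 2×496 + 19
496 = 26×19 + 2
19 = 9×2 + 1
2 = 2×1 + 0
Back-substitute:
1 = 19 − 9·2
1 = −9·496 + 235·19
1 = 235·1011 − 479·496
1 = −479·9595 + 4546·1011
1 = 4546·39391 − 18663·9595
9595⁻¹ ≡ 20728 (mod 39391), so k ≡ 20728·37589 ≡ 30203 (mod 39391).
x = 940 + 9595·30203 = 289798725.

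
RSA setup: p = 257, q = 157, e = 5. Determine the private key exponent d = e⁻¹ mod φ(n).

φ(n) = (p−1)(q−1) = 256·156 = 39936.
Need d with 5·d ≡ 1 (mod 39936). Apply the extended Euclidean algorithm:
39936 = 7987*5 + 1
5 = 5*1 + 0
Back-substitute:
1 = 39936 − 7987·5
So 5·(-7987) ≡ 1 (mod 39936), hence d ≡ -7987 ≡ 31949 (mod 39936).

31949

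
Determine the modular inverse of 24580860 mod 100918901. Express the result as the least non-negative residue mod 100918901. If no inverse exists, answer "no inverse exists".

gcd(100918901, 24580860) by repeated division:
100918901 = 4·24580860 + 2595461
24580860 = 9·2595461 + 1221711
2595461 = 2·1221711 + 152039
1221711 = 8·152039 + 5399
152039 = 28·5399 + 867
5399 = 6·867 + 197
867 = 4·197 + 79
197 = 2·79 + 39
79 = 2·39 + 1
39 = 39·1 + 0
gcd = 1, so the inverse exists. Back-substitute:
1 = 79 − 2·39
1 = −2·197 + 5·79
1 = 5·867 − 22·197
1 = −22·5399 + 137·867
1 = 137·152039 − 3858·5399
1 = −3858·1221711 + 31001·152039
1 = 31001·2595461 − 65860·1221711
1 = −65860·24580860 + 623741·2595461
1 = 623741·100918901 − 2560824·24580860
Hence 24580860⁻¹ ≡ -2560824 ≡ 98358077 (mod 100918901).

98358077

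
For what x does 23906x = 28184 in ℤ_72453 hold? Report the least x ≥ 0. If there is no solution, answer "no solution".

First find gcd(23906, 72453):
72453 = 3·23906 + 735
23906 = 32·735 + 386
735 = 1·386 + 349
386 = 1·349 + 37
349 = 9·37 + 16
37 = 2·16 + 5
16 = 3·5 + 1
5 = 5·1 + 0
gcd = 1, so a unique solution mod 72453 exists.
Back-substitute for the Bézout coefficients:
1 = 16 − 3·5
1 = −3·37 + 7·16
1 = 7·349 − 66·37
1 = −66·386 + 73·349
1 = 73·735 − 139·386
1 = −139·23906 + 4521·735
1 = 4521·72453 − 13702·23906
So 23906·(-13702) ≡ 1 (mod 72453), giving 23906⁻¹ ≡ 58751.
x ≡ 23906⁻¹·28184 ≡ 58751·28184 ≡ 69775 (mod 72453).

69775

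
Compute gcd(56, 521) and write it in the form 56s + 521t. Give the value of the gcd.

1

Apply Euclid's algorithm to 521 and 56:
521 = 9·56 + 17
56 = 3·17 + 5
17 = 3·5 + 2
5 = 2·2 + 1
2 = 2·1 + 0
gcd(56, 521) = 1.
Back-substituting:
1 = 5 − 2·2
1 = −2·17 + 7·5
1 = 7·56 − 23·17
1 = −23·521 + 214·56
So 1 = (-23)·521 + (214)·56.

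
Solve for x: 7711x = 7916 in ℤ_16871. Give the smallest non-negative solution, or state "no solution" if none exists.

7138

First find gcd(7711, 16871):
16871 = 2*7711 + 1449
7711 = 5*1449 + 466
1449 = 3*466 + 51
466 = 9*51 + 7
51 = 7*7 + 2
7 = 3*2 + 1
2 = 2*1 + 0
gcd = 1, so a unique solution mod 16871 exists.
Back-substitute for the Bézout coefficients:
1 = 7 − 3·2
1 = −3·51 + 22·7
1 = 22·466 − 201·51
1 = −201·1449 + 625·466
1 = 625·7711 − 3326·1449
1 = −3326·16871 + 7277·7711
So 7711·(7277) ≡ 1 (mod 16871), giving 7711⁻¹ ≡ 7277.
x ≡ 7711⁻¹·7916 ≡ 7277·7916 ≡ 7138 (mod 16871).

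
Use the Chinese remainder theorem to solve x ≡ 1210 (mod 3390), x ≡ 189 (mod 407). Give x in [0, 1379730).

Write x = 1210 + 3390·k. Then 3390·k ≡ 189 − 1210 ≡ 200 (mod 407).
Need 3390⁻¹ mod 407. Extended Euclid on (407, 134):
407 = 3·134 + 5
134 = 26·5 + 4
5 = 1·4 + 1
4 = 4·1 + 0
Back-substitute:
1 = 5 − 4
1 = −134 + 27·5
1 = 27·407 − 82·134
3390⁻¹ ≡ 325 (mod 407), so k ≡ 325·200 ≡ 287 (mod 407).
x = 1210 + 3390·287 = 974140.

974140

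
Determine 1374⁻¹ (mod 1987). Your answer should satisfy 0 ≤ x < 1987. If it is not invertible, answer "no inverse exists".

94

Run Euclid on (1987, 1374):
1987 = 1·1374 + 613
1374 = 2·613 + 148
613 = 4·148 + 21
148 = 7·21 + 1
21 = 21·1 + 0
gcd = 1, so the inverse exists. Back-substitute:
1 = 148 − 7·21
1 = −7·613 + 29·148
1 = 29·1374 − 65·613
1 = −65·1987 + 94·1374
So 1374·94 ≡ 1 (mod 1987).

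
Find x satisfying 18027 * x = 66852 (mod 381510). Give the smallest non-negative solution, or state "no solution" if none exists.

First find gcd(18027, 381510):
381510 = 21·18027 + 2943
18027 = 6·2943 + 369
2943 = 7·369 + 360
369 = 1·360 + 9
360 = 40·9 + 0
gcd = 9 and 9 | 66852, so solutions exist. Divide through by 9: 2003x ≡ 7428 (mod 42390).
Now find 2003⁻¹ mod 42390:
42390 = 21*2003 + 327
2003 = 6*327 + 41
327 = 7*41 + 40
41 = 1*40 + 1
40 = 40*1 + 0
Back-substitute:
1 = 41 − 40
1 = −327 + 8·41
1 = 8·2003 − 49·327
1 = −49·42390 + 1037·2003
So 2003⁻¹ ≡ 1037 (mod 42390).
Then x ≡ 1037·7428 ≡ 30246 (mod 42390); the smallest non-negative solution is x = 30246.

30246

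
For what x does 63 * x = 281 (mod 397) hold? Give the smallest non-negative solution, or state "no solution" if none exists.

First find gcd(63, 397):
397 = 6×63 + 19
63 = 3×19 + 6
19 = 3×6 + 1
6 = 6×1 + 0
gcd = 1, so a unique solution mod 397 exists.
Back-substitute for the Bézout coefficients:
1 = 19 − 3·6
1 = −3·63 + 10·19
1 = 10·397 − 63·63
So 63·(-63) ≡ 1 (mod 397), giving 63⁻¹ ≡ 334.
x ≡ 63⁻¹·281 ≡ 334·281 ≡ 162 (mod 397).

162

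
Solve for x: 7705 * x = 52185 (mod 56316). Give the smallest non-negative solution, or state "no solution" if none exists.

First find gcd(7705, 56316):
56316 = 7*7705 + 2381
7705 = 3*2381 + 562
2381 = 4*562 + 133
562 = 4*133 + 30
133 = 4*30 + 13
30 = 2*13 + 4
13 = 3*4 + 1
4 = 4*1 + 0
gcd = 1, so a unique solution mod 56316 exists.
Back-substitute for the Bézout coefficients:
1 = 13 − 3·4
1 = −3·30 + 7·13
1 = 7·133 − 31·30
1 = −31·562 + 131·133
1 = 131·2381 − 555·562
1 = −555·7705 + 1796·2381
1 = 1796·56316 − 13127·7705
So 7705·(-13127) ≡ 1 (mod 56316), giving 7705⁻¹ ≡ 43189.
x ≡ 7705⁻¹·52185 ≡ 43189·52185 ≡ 51645 (mod 56316).

51645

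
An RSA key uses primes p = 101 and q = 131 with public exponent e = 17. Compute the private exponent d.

5353

φ(n) = (p−1)(q−1) = 100·130 = 13000.
Need d with 17·d ≡ 1 (mod 13000). Apply the extended Euclidean algorithm:
13000 = 764*17 + 12
17 = 1*12 + 5
12 = 2*5 + 2
5 = 2*2 + 1
2 = 2*1 + 0
Back-substitute:
1 = 5 − 2·2
1 = −2·12 + 5·5
1 = 5·17 − 7·12
1 = −7·13000 + 5353·17
So 17·5353 ≡ 1 (mod 13000), hence d = 5353.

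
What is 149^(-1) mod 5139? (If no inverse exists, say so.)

Run Euclid on (5139, 149):
5139 = 34×149 + 73
149 = 2×73 + 3
73 = 24×3 + 1
3 = 3×1 + 0
Since gcd(149, 5139) = 1, back-substitute to write 1 as a combination:
1 = 73 − 24·3
1 = −24·149 + 49·73
1 = 49·5139 − 1690·149
So 149·(-1690) ≡ 1 (mod 5139), and -1690 ≡ 3449 (mod 5139).

3449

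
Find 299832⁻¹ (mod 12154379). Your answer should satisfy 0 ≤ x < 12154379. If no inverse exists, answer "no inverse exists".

11811474

Extended Euclidean algorithm:
12154379 = 40*299832 + 161099
299832 = 1*161099 + 138733
161099 = 1*138733 + 22366
138733 = 6*22366 + 4537
22366 = 4*4537 + 4218
4537 = 1*4218 + 319
4218 = 13*319 + 71
319 = 4*71 + 35
71 = 2*35 + 1
35 = 35*1 + 0
gcd = 1, so the inverse exists. Back-substitute:
1 = 71 − 2·35
1 = −2·319 + 9·71
1 = 9·4218 − 119·319
1 = −119·4537 + 128·4218
1 = 128·22366 − 631·4537
1 = −631·138733 + 3914·22366
1 = 3914·161099 − 4545·138733
1 = −4545·299832 + 8459·161099
1 = 8459·12154379 − 342905·299832
Thus 299832·(-342905) ≡ 1 (mod 12154379); reducing, -342905 mod 12154379 = 11811474.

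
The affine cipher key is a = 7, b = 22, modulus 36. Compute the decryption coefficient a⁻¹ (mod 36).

31

Extended Euclidean algorithm:
36 = 5×7 + 1
7 = 7×1 + 0
gcd = 1, so the inverse exists. Back-substitute:
1 = 36 − 5·7
Hence 7⁻¹ ≡ -5 ≡ 31 (mod 36).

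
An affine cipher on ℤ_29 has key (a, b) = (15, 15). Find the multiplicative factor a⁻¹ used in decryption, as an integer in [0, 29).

2

Apply the Euclidean algorithm to 29 and 15:
29 = 1·15 + 14
15 = 1·14 + 1
14 = 14·1 + 0
Since gcd(15, 29) = 1, back-substitute to write 1 as a combination:
1 = 15 − 14
1 = −29 + 2·15
So 15·2 ≡ 1 (mod 29).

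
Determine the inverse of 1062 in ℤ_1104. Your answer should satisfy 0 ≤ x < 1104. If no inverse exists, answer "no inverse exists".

Euclidean algorithm on 1104, 1062:
1104 = 1×1062 + 42
1062 = 25×42 + 12
42 = 3×12 + 6
12 = 2×6 + 0
gcd(1062, 1104) = 6 ≠ 1, so 1062 has no multiplicative inverse modulo 1104.

no inverse exists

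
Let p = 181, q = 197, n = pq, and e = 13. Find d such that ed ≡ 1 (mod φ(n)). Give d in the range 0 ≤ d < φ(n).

φ(n) = (p−1)(q−1) = 180·196 = 35280.
Need d with 13·d ≡ 1 (mod 35280). Apply the extended Euclidean algorithm:
35280 = 2713×13 + 11
13 = 1×11 + 2
11 = 5×2 + 1
2 = 2×1 + 0
Back-substitute:
1 = 11 − 5·2
1 = −5·13 + 6·11
1 = 6·35280 − 16283·13
So 13·(-16283) ≡ 1 (mod 35280), hence d ≡ -16283 ≡ 18997 (mod 35280).

18997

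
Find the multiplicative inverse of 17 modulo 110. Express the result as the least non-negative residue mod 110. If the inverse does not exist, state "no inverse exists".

gcd(110, 17) by repeated division:
110 = 6*17 + 8
17 = 2*8 + 1
8 = 8*1 + 0
Since gcd(17, 110) = 1, back-substitute to write 1 as a combination:
1 = 17 − 2·8
1 = −2·110 + 13·17
So 17·13 ≡ 1 (mod 110).

13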